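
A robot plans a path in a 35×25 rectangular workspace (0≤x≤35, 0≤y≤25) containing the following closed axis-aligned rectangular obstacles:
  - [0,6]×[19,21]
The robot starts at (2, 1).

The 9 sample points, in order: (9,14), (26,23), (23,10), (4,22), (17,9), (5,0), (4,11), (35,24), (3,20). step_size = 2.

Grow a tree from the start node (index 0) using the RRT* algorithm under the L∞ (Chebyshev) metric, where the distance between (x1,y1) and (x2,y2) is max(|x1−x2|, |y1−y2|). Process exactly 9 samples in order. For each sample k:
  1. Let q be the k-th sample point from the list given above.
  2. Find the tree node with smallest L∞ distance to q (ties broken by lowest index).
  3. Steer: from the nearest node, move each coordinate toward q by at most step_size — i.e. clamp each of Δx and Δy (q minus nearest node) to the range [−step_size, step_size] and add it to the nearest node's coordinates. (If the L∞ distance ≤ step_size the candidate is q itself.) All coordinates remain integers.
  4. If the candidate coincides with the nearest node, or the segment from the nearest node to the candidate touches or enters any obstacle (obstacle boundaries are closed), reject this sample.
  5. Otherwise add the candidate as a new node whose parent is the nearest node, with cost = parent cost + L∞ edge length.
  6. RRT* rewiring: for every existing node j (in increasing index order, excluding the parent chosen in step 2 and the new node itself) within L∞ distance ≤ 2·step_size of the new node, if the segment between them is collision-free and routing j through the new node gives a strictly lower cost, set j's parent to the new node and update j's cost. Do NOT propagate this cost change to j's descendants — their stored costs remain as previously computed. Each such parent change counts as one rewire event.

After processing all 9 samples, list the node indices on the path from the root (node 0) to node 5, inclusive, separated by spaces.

Path: 0 1 2 3 5

1. q=(9,14) nearest=0 d=13 new=(4,3) → add node 1 parent=0 cost=2
2. q=(26,23) nearest=1 d=22 new=(6,5) → add node 2 parent=1 cost=4
3. q=(23,10) nearest=2 d=17 new=(8,7) → add node 3 parent=2 cost=6
4. q=(4,22) nearest=3 d=15 new=(6,9) → add node 4 parent=3 cost=8
5. q=(17,9) nearest=3 d=9 new=(10,9) → add node 5 parent=3 cost=8
6. q=(5,0) nearest=0 d=3 new=(4,0) → add node 6 parent=0 cost=2
7. q=(4,11) nearest=4 d=2 new=(4,11) → add node 7 parent=4 cost=10
8. q=(35,24) nearest=5 d=25 new=(12,11) → add node 8 parent=5 cost=10
9. q=(3,20) nearest=7 d=9 new=(3,13) → add node 9 parent=7 cost=12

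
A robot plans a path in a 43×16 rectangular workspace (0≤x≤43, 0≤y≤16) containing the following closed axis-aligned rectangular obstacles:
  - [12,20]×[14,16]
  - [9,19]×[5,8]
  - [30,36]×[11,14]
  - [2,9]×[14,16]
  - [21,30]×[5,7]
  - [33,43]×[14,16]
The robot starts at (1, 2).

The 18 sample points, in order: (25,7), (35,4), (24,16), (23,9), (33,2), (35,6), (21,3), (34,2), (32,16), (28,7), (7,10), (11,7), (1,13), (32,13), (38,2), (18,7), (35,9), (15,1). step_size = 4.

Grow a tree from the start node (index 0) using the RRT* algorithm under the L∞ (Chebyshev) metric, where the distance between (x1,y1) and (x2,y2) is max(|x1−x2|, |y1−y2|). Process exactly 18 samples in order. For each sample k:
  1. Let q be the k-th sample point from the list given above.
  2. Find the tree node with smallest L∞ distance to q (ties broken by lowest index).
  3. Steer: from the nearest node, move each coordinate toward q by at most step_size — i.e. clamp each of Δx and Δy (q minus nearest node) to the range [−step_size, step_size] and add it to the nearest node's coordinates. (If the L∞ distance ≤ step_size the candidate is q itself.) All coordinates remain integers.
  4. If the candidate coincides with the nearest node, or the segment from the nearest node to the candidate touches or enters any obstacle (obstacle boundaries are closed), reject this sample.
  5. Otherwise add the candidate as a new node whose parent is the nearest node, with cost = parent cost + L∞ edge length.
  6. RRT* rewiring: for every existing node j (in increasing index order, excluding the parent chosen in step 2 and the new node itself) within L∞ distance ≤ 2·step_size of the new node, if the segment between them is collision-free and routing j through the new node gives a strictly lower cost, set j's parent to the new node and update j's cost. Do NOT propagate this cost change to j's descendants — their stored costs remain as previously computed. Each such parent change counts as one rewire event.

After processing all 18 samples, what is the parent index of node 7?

1. q=(25,7) nearest=0 d=24 new=(5,6) → add node 1 parent=0 cost=4
2. q=(35,4) nearest=1 d=30 new=(9,4) → add node 2 parent=1 cost=8
3. q=(24,16) nearest=2 d=15 new=(13,8) → blocked by [9,19]×[5,8], reject
4. q=(23,9) nearest=2 d=14 new=(13,8) → blocked by [9,19]×[5,8], reject
5. q=(33,2) nearest=2 d=24 new=(13,2) → add node 3 parent=2 cost=12
6. q=(35,6) nearest=3 d=22 new=(17,6) → blocked by [9,19]×[5,8], reject
7. q=(21,3) nearest=3 d=8 new=(17,3) → add node 4 parent=3 cost=16
8. q=(34,2) nearest=4 d=17 new=(21,2) → add node 5 parent=4 cost=20
9. q=(32,16) nearest=5 d=14 new=(25,6) → blocked by [21,30]×[5,7], reject
10. q=(28,7) nearest=5 d=7 new=(25,6) → blocked by [21,30]×[5,7], reject
11. q=(7,10) nearest=1 d=4 new=(7,10) → add node 6 parent=1 cost=8
12. q=(11,7) nearest=2 d=3 new=(11,7) → blocked by [9,19]×[5,8], reject
13. q=(1,13) nearest=6 d=6 new=(3,13) → add node 7 parent=6 cost=12
14. q=(32,13) nearest=5 d=11 new=(25,6) → blocked by [21,30]×[5,7], reject
15. q=(38,2) nearest=5 d=17 new=(25,2) → add node 8 parent=5 cost=24
16. q=(18,7) nearest=4 d=4 new=(18,7) → blocked by [9,19]×[5,8], reject
17. q=(35,9) nearest=8 d=10 new=(29,6) → blocked by [21,30]×[5,7], reject
18. q=(15,1) nearest=3 d=2 new=(15,1) → add node 9 parent=3 cost=14

Parent of node 7: 6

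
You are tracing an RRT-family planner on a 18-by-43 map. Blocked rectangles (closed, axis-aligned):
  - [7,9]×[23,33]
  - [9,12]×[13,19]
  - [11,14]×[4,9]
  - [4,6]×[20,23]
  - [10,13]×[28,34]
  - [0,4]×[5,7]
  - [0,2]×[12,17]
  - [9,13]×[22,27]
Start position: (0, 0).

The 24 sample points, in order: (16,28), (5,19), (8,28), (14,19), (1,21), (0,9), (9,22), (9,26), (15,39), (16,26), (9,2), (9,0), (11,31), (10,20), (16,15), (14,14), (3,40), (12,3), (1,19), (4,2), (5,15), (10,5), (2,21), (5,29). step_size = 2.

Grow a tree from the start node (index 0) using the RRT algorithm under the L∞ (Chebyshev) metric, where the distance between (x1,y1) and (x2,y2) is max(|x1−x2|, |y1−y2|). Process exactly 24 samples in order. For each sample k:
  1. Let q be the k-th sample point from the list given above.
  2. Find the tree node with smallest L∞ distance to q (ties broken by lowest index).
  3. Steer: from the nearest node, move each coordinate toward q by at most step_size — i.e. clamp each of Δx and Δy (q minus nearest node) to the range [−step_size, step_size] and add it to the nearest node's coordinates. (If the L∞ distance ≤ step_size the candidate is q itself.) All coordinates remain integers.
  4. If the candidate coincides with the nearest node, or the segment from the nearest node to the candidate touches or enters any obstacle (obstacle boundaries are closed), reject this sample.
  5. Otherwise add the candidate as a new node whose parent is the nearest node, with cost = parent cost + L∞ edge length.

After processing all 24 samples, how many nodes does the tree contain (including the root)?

Node count: 18

1. q=(16,28) nearest=0 d=28 new=(2,2) → add node 1 parent=0 cost=2
2. q=(5,19) nearest=1 d=17 new=(4,4) → add node 2 parent=1 cost=4
3. q=(8,28) nearest=2 d=24 new=(6,6) → add node 3 parent=2 cost=6
4. q=(14,19) nearest=3 d=13 new=(8,8) → add node 4 parent=3 cost=8
5. q=(1,21) nearest=4 d=13 new=(6,10) → add node 5 parent=4 cost=10
6. q=(0,9) nearest=2 d=5 new=(2,6) → blocked by [0,4]×[5,7], reject
7. q=(9,22) nearest=5 d=12 new=(8,12) → add node 6 parent=5 cost=12
8. q=(9,26) nearest=6 d=14 new=(9,14) → blocked by [9,12]×[13,19], reject
9. q=(15,39) nearest=6 d=27 new=(10,14) → blocked by [9,12]×[13,19], reject
10. q=(16,26) nearest=6 d=14 new=(10,14) → blocked by [9,12]×[13,19], reject
11. q=(9,2) nearest=3 d=4 new=(8,4) → add node 7 parent=3 cost=8
12. q=(9,0) nearest=7 d=4 new=(9,2) → add node 8 parent=7 cost=10
13. q=(11,31) nearest=6 d=19 new=(10,14) → blocked by [9,12]×[13,19], reject
14. q=(10,20) nearest=6 d=8 new=(10,14) → blocked by [9,12]×[13,19], reject
15. q=(16,15) nearest=4 d=8 new=(10,10) → add node 9 parent=4 cost=10
16. q=(14,14) nearest=9 d=4 new=(12,12) → add node 10 parent=9 cost=12
17. q=(3,40) nearest=6 d=28 new=(6,14) → add node 11 parent=6 cost=14
18. q=(12,3) nearest=8 d=3 new=(11,3) → add node 12 parent=8 cost=12
19. q=(1,19) nearest=11 d=5 new=(4,16) → add node 13 parent=11 cost=16
20. q=(4,2) nearest=1 d=2 new=(4,2) → add node 14 parent=1 cost=4
21. q=(5,15) nearest=11 d=1 new=(5,15) → add node 15 parent=11 cost=15
22. q=(10,5) nearest=7 d=2 new=(10,5) → add node 16 parent=7 cost=10
23. q=(2,21) nearest=13 d=5 new=(2,18) → add node 17 parent=13 cost=18
24. q=(5,29) nearest=17 d=11 new=(4,20) → blocked by [4,6]×[20,23], reject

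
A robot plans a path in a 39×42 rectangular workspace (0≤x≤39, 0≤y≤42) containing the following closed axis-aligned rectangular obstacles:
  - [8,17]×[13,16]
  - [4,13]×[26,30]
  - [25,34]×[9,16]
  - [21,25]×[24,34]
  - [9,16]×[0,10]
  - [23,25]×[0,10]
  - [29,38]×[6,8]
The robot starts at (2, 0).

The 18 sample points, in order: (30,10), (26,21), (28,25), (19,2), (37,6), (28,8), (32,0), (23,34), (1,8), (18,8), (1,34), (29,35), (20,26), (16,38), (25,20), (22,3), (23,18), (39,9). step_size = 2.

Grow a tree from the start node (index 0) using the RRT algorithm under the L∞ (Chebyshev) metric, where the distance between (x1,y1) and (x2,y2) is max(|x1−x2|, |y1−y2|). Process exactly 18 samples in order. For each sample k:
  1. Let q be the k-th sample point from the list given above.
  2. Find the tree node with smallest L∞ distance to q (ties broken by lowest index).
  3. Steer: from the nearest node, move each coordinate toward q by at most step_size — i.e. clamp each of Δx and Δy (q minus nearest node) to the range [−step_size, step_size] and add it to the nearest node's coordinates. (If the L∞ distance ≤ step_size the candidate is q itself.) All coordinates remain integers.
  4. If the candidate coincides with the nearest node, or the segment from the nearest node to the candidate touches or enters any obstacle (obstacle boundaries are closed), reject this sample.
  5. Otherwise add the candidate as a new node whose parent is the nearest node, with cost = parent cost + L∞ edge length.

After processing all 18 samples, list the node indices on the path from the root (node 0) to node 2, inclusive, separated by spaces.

Path: 0 1 2

1. q=(30,10) nearest=0 d=28 new=(4,2) → add node 1 parent=0 cost=2
2. q=(26,21) nearest=1 d=22 new=(6,4) → add node 2 parent=1 cost=4
3. q=(28,25) nearest=2 d=22 new=(8,6) → add node 3 parent=2 cost=6
4. q=(19,2) nearest=3 d=11 new=(10,4) → blocked by [9,16]×[0,10], reject
5. q=(37,6) nearest=3 d=29 new=(10,6) → blocked by [9,16]×[0,10], reject
6. q=(28,8) nearest=3 d=20 new=(10,8) → blocked by [9,16]×[0,10], reject
7. q=(32,0) nearest=3 d=24 new=(10,4) → blocked by [9,16]×[0,10], reject
8. q=(23,34) nearest=3 d=28 new=(10,8) → blocked by [9,16]×[0,10], reject
9. q=(1,8) nearest=2 d=5 new=(4,6) → add node 4 parent=2 cost=6
10. q=(18,8) nearest=3 d=10 new=(10,8) → blocked by [9,16]×[0,10], reject
11. q=(1,34) nearest=3 d=28 new=(6,8) → add node 5 parent=3 cost=8
12. q=(29,35) nearest=5 d=27 new=(8,10) → add node 6 parent=5 cost=10
13. q=(20,26) nearest=6 d=16 new=(10,12) → add node 7 parent=6 cost=12
14. q=(16,38) nearest=7 d=26 new=(12,14) → blocked by [8,17]×[13,16], reject
15. q=(25,20) nearest=7 d=15 new=(12,14) → blocked by [8,17]×[13,16], reject
16. q=(22,3) nearest=7 d=12 new=(12,10) → blocked by [9,16]×[0,10], reject
17. q=(23,18) nearest=7 d=13 new=(12,14) → blocked by [8,17]×[13,16], reject
18. q=(39,9) nearest=7 d=29 new=(12,10) → blocked by [9,16]×[0,10], reject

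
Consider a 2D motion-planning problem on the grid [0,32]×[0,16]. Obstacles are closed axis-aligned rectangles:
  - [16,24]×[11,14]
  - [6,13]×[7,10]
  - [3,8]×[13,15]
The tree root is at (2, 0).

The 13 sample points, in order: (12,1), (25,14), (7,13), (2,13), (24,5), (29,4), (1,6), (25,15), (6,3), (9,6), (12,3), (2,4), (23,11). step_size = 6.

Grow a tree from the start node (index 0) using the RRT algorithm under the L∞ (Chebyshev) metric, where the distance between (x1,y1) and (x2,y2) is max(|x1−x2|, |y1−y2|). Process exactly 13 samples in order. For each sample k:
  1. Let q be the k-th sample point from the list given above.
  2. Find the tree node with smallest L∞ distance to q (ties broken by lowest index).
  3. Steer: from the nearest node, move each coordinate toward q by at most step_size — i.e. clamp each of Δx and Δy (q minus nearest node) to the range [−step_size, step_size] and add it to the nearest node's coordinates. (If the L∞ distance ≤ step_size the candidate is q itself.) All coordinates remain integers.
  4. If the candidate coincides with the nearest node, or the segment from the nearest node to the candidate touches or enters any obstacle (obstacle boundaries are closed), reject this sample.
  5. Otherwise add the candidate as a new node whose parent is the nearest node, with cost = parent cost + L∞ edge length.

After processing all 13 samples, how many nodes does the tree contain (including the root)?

1. q=(12,1) nearest=0 d=10 new=(8,1) → add node 1 parent=0 cost=6
2. q=(25,14) nearest=1 d=17 new=(14,7) → add node 2 parent=1 cost=12
3. q=(7,13) nearest=2 d=7 new=(8,13) → blocked by [6,13]×[7,10], reject
4. q=(2,13) nearest=1 d=12 new=(2,7) → add node 3 parent=1 cost=12
5. q=(24,5) nearest=2 d=10 new=(20,5) → add node 4 parent=2 cost=18
6. q=(29,4) nearest=4 d=9 new=(26,4) → add node 5 parent=4 cost=24
7. q=(1,6) nearest=3 d=1 new=(1,6) → add node 6 parent=3 cost=13
8. q=(25,15) nearest=4 d=10 new=(25,11) → add node 7 parent=4 cost=24
9. q=(6,3) nearest=1 d=2 new=(6,3) → add node 8 parent=1 cost=8
10. q=(9,6) nearest=8 d=3 new=(9,6) → add node 9 parent=8 cost=11
11. q=(12,3) nearest=9 d=3 new=(12,3) → add node 10 parent=9 cost=14
12. q=(2,4) nearest=6 d=2 new=(2,4) → add node 11 parent=6 cost=15
13. q=(23,11) nearest=7 d=2 new=(23,11) → blocked by [16,24]×[11,14], reject

Node count: 12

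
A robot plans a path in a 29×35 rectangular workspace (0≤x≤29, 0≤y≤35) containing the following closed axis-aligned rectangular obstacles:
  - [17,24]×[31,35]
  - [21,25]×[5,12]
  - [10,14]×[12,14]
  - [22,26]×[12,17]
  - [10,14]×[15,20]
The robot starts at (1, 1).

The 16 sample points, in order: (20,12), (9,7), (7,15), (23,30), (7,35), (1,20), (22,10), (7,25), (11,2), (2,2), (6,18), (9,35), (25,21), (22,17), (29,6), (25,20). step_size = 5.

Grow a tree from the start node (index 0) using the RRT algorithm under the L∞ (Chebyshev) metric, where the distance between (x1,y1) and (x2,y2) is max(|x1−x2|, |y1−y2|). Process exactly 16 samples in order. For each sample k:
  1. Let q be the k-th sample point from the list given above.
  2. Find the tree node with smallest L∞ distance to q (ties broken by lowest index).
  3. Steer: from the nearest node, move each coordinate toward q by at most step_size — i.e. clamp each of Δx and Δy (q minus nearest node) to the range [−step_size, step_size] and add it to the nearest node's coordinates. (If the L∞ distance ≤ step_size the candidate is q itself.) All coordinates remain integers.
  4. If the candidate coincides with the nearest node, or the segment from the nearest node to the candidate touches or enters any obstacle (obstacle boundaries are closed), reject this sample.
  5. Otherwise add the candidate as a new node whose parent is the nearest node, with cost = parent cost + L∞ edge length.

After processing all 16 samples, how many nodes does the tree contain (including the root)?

Node count: 14

1. q=(20,12) nearest=0 d=19 new=(6,6) → add node 1 parent=0 cost=5
2. q=(9,7) nearest=1 d=3 new=(9,7) → add node 2 parent=1 cost=8
3. q=(7,15) nearest=2 d=8 new=(7,12) → add node 3 parent=2 cost=13
4. q=(23,30) nearest=3 d=18 new=(12,17) → blocked by [10,14]×[15,20], reject
5. q=(7,35) nearest=3 d=23 new=(7,17) → add node 4 parent=3 cost=18
6. q=(1,20) nearest=4 d=6 new=(2,20) → add node 5 parent=4 cost=23
7. q=(22,10) nearest=2 d=13 new=(14,10) → add node 6 parent=2 cost=13
8. q=(7,25) nearest=5 d=5 new=(7,25) → add node 7 parent=5 cost=28
9. q=(11,2) nearest=1 d=5 new=(11,2) → add node 8 parent=1 cost=10
10. q=(2,2) nearest=0 d=1 new=(2,2) → add node 9 parent=0 cost=1
11. q=(6,18) nearest=4 d=1 new=(6,18) → add node 10 parent=4 cost=19
12. q=(9,35) nearest=7 d=10 new=(9,30) → add node 11 parent=7 cost=33
13. q=(25,21) nearest=6 d=11 new=(19,15) → add node 12 parent=6 cost=18
14. q=(22,17) nearest=12 d=3 new=(22,17) → blocked by [22,26]×[12,17], reject
15. q=(29,6) nearest=12 d=10 new=(24,10) → blocked by [21,25]×[5,12], reject
16. q=(25,20) nearest=12 d=6 new=(24,20) → add node 13 parent=12 cost=23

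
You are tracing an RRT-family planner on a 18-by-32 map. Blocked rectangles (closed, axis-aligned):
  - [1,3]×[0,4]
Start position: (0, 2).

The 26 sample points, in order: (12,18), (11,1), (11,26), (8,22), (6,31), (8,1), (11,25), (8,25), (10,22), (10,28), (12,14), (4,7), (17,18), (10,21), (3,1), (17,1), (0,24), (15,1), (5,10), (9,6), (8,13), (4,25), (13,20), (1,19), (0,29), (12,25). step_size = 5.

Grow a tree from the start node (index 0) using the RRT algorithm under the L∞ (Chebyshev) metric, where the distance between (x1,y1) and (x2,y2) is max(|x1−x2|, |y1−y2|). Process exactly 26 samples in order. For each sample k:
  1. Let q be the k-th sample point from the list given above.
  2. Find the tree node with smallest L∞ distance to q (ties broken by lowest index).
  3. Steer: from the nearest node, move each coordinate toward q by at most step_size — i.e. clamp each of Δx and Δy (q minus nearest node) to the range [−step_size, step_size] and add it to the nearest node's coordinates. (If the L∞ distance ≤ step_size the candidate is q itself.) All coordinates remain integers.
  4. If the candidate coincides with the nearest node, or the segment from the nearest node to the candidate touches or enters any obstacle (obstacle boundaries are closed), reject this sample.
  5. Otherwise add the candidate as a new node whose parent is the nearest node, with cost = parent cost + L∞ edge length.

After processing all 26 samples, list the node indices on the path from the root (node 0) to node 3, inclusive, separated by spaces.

1. q=(12,18) nearest=0 d=16 new=(5,7) → blocked by [1,3]×[0,4], reject
2. q=(11,1) nearest=0 d=11 new=(5,1) → blocked by [1,3]×[0,4], reject
3. q=(11,26) nearest=0 d=24 new=(5,7) → blocked by [1,3]×[0,4], reject
4. q=(8,22) nearest=0 d=20 new=(5,7) → blocked by [1,3]×[0,4], reject
5. q=(6,31) nearest=0 d=29 new=(5,7) → blocked by [1,3]×[0,4], reject
6. q=(8,1) nearest=0 d=8 new=(5,1) → blocked by [1,3]×[0,4], reject
7. q=(11,25) nearest=0 d=23 new=(5,7) → blocked by [1,3]×[0,4], reject
8. q=(8,25) nearest=0 d=23 new=(5,7) → blocked by [1,3]×[0,4], reject
9. q=(10,22) nearest=0 d=20 new=(5,7) → blocked by [1,3]×[0,4], reject
10. q=(10,28) nearest=0 d=26 new=(5,7) → blocked by [1,3]×[0,4], reject
11. q=(12,14) nearest=0 d=12 new=(5,7) → blocked by [1,3]×[0,4], reject
12. q=(4,7) nearest=0 d=5 new=(4,7) → blocked by [1,3]×[0,4], reject
13. q=(17,18) nearest=0 d=17 new=(5,7) → blocked by [1,3]×[0,4], reject
14. q=(10,21) nearest=0 d=19 new=(5,7) → blocked by [1,3]×[0,4], reject
15. q=(3,1) nearest=0 d=3 new=(3,1) → blocked by [1,3]×[0,4], reject
16. q=(17,1) nearest=0 d=17 new=(5,1) → blocked by [1,3]×[0,4], reject
17. q=(0,24) nearest=0 d=22 new=(0,7) → add node 1 parent=0 cost=5
18. q=(15,1) nearest=0 d=15 new=(5,1) → blocked by [1,3]×[0,4], reject
19. q=(5,10) nearest=1 d=5 new=(5,10) → add node 2 parent=1 cost=10
20. q=(9,6) nearest=2 d=4 new=(9,6) → add node 3 parent=2 cost=14
21. q=(8,13) nearest=2 d=3 new=(8,13) → add node 4 parent=2 cost=13
22. q=(4,25) nearest=4 d=12 new=(4,18) → add node 5 parent=4 cost=18
23. q=(13,20) nearest=4 d=7 new=(13,18) → add node 6 parent=4 cost=18
24. q=(1,19) nearest=5 d=3 new=(1,19) → add node 7 parent=5 cost=21
25. q=(0,29) nearest=7 d=10 new=(0,24) → add node 8 parent=7 cost=26
26. q=(12,25) nearest=6 d=7 new=(12,23) → add node 9 parent=6 cost=23

Path: 0 1 2 3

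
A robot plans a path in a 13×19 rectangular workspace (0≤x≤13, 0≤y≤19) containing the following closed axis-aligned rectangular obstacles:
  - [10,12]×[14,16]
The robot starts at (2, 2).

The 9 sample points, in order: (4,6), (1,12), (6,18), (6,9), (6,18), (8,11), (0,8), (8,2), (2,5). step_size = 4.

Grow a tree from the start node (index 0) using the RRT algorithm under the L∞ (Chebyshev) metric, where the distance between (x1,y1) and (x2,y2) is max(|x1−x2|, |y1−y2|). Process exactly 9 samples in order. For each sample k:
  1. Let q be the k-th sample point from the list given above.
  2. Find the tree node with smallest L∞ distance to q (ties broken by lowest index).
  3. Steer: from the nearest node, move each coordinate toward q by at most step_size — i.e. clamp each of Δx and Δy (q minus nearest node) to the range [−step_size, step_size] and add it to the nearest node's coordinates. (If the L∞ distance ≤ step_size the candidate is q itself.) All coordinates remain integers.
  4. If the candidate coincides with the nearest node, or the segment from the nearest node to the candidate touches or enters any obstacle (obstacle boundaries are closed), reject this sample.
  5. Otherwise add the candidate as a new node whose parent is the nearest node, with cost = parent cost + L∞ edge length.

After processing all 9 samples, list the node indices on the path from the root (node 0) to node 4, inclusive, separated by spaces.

1. q=(4,6) nearest=0 d=4 new=(4,6) → add node 1 parent=0 cost=4
2. q=(1,12) nearest=1 d=6 new=(1,10) → add node 2 parent=1 cost=8
3. q=(6,18) nearest=2 d=8 new=(5,14) → add node 3 parent=2 cost=12
4. q=(6,9) nearest=1 d=3 new=(6,9) → add node 4 parent=1 cost=7
5. q=(6,18) nearest=3 d=4 new=(6,18) → add node 5 parent=3 cost=16
6. q=(8,11) nearest=4 d=2 new=(8,11) → add node 6 parent=4 cost=9
7. q=(0,8) nearest=2 d=2 new=(0,8) → add node 7 parent=2 cost=10
8. q=(8,2) nearest=1 d=4 new=(8,2) → add node 8 parent=1 cost=8
9. q=(2,5) nearest=1 d=2 new=(2,5) → add node 9 parent=1 cost=6

Path: 0 1 4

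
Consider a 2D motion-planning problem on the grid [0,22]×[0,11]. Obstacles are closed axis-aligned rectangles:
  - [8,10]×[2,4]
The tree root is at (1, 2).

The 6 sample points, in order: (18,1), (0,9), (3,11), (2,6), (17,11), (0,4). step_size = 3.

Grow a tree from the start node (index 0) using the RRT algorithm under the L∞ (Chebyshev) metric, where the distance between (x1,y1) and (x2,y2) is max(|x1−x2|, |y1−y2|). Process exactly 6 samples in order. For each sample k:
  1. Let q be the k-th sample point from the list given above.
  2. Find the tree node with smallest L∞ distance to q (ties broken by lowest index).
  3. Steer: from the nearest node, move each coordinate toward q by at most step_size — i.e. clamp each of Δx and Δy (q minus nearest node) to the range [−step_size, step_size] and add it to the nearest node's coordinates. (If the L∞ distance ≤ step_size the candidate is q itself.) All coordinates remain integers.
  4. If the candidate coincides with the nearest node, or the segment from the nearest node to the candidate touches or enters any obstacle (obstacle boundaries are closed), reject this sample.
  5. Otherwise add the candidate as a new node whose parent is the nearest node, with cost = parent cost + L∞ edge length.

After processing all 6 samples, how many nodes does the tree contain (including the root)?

1. q=(18,1) nearest=0 d=17 new=(4,1) → add node 1 parent=0 cost=3
2. q=(0,9) nearest=0 d=7 new=(0,5) → add node 2 parent=0 cost=3
3. q=(3,11) nearest=2 d=6 new=(3,8) → add node 3 parent=2 cost=6
4. q=(2,6) nearest=2 d=2 new=(2,6) → add node 4 parent=2 cost=5
5. q=(17,11) nearest=1 d=13 new=(7,4) → add node 5 parent=1 cost=6
6. q=(0,4) nearest=2 d=1 new=(0,4) → add node 6 parent=2 cost=4

Node count: 7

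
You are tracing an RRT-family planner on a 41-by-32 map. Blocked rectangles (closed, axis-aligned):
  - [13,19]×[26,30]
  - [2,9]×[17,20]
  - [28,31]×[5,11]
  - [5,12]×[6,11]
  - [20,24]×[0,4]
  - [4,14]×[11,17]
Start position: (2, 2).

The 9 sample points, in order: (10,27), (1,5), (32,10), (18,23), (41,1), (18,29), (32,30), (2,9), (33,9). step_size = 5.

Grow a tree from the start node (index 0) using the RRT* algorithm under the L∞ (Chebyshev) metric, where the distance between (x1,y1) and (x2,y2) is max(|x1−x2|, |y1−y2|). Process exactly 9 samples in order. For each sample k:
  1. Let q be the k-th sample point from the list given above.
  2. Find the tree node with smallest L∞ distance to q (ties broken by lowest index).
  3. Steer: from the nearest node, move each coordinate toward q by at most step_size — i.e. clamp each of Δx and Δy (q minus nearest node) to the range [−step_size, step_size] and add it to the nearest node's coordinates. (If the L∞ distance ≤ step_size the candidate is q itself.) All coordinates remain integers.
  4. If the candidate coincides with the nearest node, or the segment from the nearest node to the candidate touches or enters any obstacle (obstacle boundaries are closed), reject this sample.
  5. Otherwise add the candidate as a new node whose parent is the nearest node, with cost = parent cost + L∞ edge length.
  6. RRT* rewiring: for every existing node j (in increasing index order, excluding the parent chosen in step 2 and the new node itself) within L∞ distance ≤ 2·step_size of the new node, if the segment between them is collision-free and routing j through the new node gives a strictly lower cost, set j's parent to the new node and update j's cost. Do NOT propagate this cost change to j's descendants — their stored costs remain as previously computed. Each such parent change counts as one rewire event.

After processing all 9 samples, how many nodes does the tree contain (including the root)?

1. q=(10,27) nearest=0 d=25 new=(7,7) → blocked by [5,12]×[6,11], reject
2. q=(1,5) nearest=0 d=3 new=(1,5) → add node 1 parent=0 cost=3
3. q=(32,10) nearest=0 d=30 new=(7,7) → blocked by [5,12]×[6,11], reject
4. q=(18,23) nearest=1 d=18 new=(6,10) → blocked by [5,12]×[6,11], reject
5. q=(41,1) nearest=0 d=39 new=(7,1) → add node 2 parent=0 cost=5
6. q=(18,29) nearest=1 d=24 new=(6,10) → blocked by [5,12]×[6,11], reject
7. q=(32,30) nearest=2 d=29 new=(12,6) → blocked by [5,12]×[6,11], reject
8. q=(2,9) nearest=1 d=4 new=(2,9) → add node 3 parent=1 cost=7
9. q=(33,9) nearest=2 d=26 new=(12,6) → blocked by [5,12]×[6,11], reject

Node count: 4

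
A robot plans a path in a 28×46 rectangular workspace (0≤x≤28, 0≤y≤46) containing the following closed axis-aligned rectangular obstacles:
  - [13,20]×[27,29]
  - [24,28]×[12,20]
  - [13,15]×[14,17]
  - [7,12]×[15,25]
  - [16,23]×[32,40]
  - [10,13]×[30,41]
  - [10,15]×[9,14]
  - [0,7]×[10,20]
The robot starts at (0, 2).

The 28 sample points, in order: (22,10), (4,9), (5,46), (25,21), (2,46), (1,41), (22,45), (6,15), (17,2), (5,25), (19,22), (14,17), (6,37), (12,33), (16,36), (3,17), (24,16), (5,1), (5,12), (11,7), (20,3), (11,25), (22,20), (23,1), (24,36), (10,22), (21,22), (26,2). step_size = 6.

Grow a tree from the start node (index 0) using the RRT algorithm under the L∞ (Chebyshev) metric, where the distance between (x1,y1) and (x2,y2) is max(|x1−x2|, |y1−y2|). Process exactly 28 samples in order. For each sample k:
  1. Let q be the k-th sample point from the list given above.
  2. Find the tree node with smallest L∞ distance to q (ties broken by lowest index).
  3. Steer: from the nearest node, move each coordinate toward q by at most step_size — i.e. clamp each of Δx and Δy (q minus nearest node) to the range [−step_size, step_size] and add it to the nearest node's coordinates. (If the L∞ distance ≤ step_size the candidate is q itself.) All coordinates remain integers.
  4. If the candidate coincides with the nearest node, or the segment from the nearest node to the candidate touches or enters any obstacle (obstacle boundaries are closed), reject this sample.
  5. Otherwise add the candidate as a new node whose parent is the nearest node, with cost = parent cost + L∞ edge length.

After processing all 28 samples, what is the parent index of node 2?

1. q=(22,10) nearest=0 d=22 new=(6,8) → add node 1 parent=0 cost=6
2. q=(4,9) nearest=1 d=2 new=(4,9) → add node 2 parent=1 cost=8
3. q=(5,46) nearest=2 d=37 new=(5,15) → blocked by [0,7]×[10,20], reject
4. q=(25,21) nearest=1 d=19 new=(12,14) → blocked by [10,15]×[9,14], reject
5. q=(2,46) nearest=2 d=37 new=(2,15) → blocked by [0,7]×[10,20], reject
6. q=(1,41) nearest=2 d=32 new=(1,15) → blocked by [0,7]×[10,20], reject
7. q=(22,45) nearest=2 d=36 new=(10,15) → blocked by [7,12]×[15,25], reject
8. q=(6,15) nearest=2 d=6 new=(6,15) → blocked by [0,7]×[10,20], reject
9. q=(17,2) nearest=1 d=11 new=(12,2) → add node 3 parent=1 cost=12
10. q=(5,25) nearest=2 d=16 new=(5,15) → blocked by [0,7]×[10,20], reject
11. q=(19,22) nearest=1 d=14 new=(12,14) → blocked by [10,15]×[9,14], reject
12. q=(14,17) nearest=1 d=9 new=(12,14) → blocked by [10,15]×[9,14], reject
13. q=(6,37) nearest=2 d=28 new=(6,15) → blocked by [0,7]×[10,20], reject
14. q=(12,33) nearest=2 d=24 new=(10,15) → blocked by [7,12]×[15,25], reject
15. q=(16,36) nearest=2 d=27 new=(10,15) → blocked by [7,12]×[15,25], reject
16. q=(3,17) nearest=2 d=8 new=(3,15) → blocked by [0,7]×[10,20], reject
17. q=(24,16) nearest=3 d=14 new=(18,8) → add node 4 parent=3 cost=18
18. q=(5,1) nearest=0 d=5 new=(5,1) → add node 5 parent=0 cost=5
19. q=(5,12) nearest=2 d=3 new=(5,12) → blocked by [0,7]×[10,20], reject
20. q=(11,7) nearest=1 d=5 new=(11,7) → add node 6 parent=1 cost=11
21. q=(20,3) nearest=4 d=5 new=(20,3) → add node 7 parent=4 cost=23
22. q=(11,25) nearest=2 d=16 new=(10,15) → blocked by [7,12]×[15,25], reject
23. q=(22,20) nearest=4 d=12 new=(22,14) → add node 8 parent=4 cost=24
24. q=(23,1) nearest=7 d=3 new=(23,1) → add node 9 parent=7 cost=26
25. q=(24,36) nearest=8 d=22 new=(24,20) → blocked by [24,28]×[12,20], reject
26. q=(10,22) nearest=8 d=12 new=(16,20) → add node 10 parent=8 cost=30
27. q=(21,22) nearest=10 d=5 new=(21,22) → add node 11 parent=10 cost=35
28. q=(26,2) nearest=9 d=3 new=(26,2) → add node 12 parent=9 cost=29

Parent of node 2: 1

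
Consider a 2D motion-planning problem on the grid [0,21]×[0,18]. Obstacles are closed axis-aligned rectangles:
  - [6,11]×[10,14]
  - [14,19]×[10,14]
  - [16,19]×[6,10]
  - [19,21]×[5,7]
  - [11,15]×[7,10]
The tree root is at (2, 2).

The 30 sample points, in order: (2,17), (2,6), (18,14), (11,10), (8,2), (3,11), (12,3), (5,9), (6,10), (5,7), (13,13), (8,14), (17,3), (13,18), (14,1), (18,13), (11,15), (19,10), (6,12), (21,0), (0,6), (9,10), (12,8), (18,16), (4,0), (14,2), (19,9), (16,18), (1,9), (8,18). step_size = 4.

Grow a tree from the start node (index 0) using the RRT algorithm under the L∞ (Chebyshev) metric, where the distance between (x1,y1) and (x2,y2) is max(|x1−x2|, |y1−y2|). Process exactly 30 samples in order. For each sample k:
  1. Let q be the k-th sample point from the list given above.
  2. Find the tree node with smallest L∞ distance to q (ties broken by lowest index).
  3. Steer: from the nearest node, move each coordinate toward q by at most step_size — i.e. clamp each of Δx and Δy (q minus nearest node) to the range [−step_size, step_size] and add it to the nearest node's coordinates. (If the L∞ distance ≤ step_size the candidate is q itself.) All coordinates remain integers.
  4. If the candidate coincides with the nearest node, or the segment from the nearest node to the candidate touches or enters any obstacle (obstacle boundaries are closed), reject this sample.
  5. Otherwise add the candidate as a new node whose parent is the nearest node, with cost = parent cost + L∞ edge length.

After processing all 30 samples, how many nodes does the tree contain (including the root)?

1. q=(2,17) nearest=0 d=15 new=(2,6) → add node 1 parent=0 cost=4
2. q=(2,6) nearest=1 d=0 → coincident, reject
3. q=(18,14) nearest=0 d=16 new=(6,6) → add node 2 parent=0 cost=4
4. q=(11,10) nearest=2 d=5 new=(10,10) → blocked by [6,11]×[10,14], reject
5. q=(8,2) nearest=2 d=4 new=(8,2) → add node 3 parent=2 cost=8
6. q=(3,11) nearest=1 d=5 new=(3,10) → add node 4 parent=1 cost=8
7. q=(12,3) nearest=3 d=4 new=(12,3) → add node 5 parent=3 cost=12
8. q=(5,9) nearest=4 d=2 new=(5,9) → add node 6 parent=4 cost=10
9. q=(6,10) nearest=6 d=1 new=(6,10) → blocked by [6,11]×[10,14], reject
10. q=(5,7) nearest=2 d=1 new=(5,7) → add node 7 parent=2 cost=5
11. q=(13,13) nearest=2 d=7 new=(10,10) → blocked by [6,11]×[10,14], reject
12. q=(8,14) nearest=4 d=5 new=(7,14) → blocked by [6,11]×[10,14], reject
13. q=(17,3) nearest=5 d=5 new=(16,3) → add node 8 parent=5 cost=16
14. q=(13,18) nearest=6 d=9 new=(9,13) → blocked by [6,11]×[10,14], reject
15. q=(14,1) nearest=5 d=2 new=(14,1) → add node 9 parent=5 cost=14
16. q=(18,13) nearest=5 d=10 new=(16,7) → blocked by [16,19]×[6,10], reject
17. q=(11,15) nearest=6 d=6 new=(9,13) → blocked by [6,11]×[10,14], reject
18. q=(19,10) nearest=5 d=7 new=(16,7) → blocked by [16,19]×[6,10], reject
19. q=(6,12) nearest=4 d=3 new=(6,12) → blocked by [6,11]×[10,14], reject
20. q=(21,0) nearest=8 d=5 new=(20,0) → add node 10 parent=8 cost=20
21. q=(0,6) nearest=1 d=2 new=(0,6) → add node 11 parent=1 cost=6
22. q=(9,10) nearest=2 d=4 new=(9,10) → blocked by [6,11]×[10,14], reject
23. q=(12,8) nearest=5 d=5 new=(12,7) → blocked by [11,15]×[7,10], reject
24. q=(18,16) nearest=2 d=12 new=(10,10) → blocked by [6,11]×[10,14], reject
25. q=(4,0) nearest=0 d=2 new=(4,0) → add node 12 parent=0 cost=2
26. q=(14,2) nearest=9 d=1 new=(14,2) → add node 13 parent=9 cost=15
27. q=(19,9) nearest=8 d=6 new=(19,7) → blocked by [16,19]×[6,10], reject
28. q=(16,18) nearest=6 d=11 new=(9,13) → blocked by [6,11]×[10,14], reject
29. q=(1,9) nearest=4 d=2 new=(1,9) → add node 14 parent=4 cost=10
30. q=(8,18) nearest=4 d=8 new=(7,14) → blocked by [6,11]×[10,14], reject

Node count: 15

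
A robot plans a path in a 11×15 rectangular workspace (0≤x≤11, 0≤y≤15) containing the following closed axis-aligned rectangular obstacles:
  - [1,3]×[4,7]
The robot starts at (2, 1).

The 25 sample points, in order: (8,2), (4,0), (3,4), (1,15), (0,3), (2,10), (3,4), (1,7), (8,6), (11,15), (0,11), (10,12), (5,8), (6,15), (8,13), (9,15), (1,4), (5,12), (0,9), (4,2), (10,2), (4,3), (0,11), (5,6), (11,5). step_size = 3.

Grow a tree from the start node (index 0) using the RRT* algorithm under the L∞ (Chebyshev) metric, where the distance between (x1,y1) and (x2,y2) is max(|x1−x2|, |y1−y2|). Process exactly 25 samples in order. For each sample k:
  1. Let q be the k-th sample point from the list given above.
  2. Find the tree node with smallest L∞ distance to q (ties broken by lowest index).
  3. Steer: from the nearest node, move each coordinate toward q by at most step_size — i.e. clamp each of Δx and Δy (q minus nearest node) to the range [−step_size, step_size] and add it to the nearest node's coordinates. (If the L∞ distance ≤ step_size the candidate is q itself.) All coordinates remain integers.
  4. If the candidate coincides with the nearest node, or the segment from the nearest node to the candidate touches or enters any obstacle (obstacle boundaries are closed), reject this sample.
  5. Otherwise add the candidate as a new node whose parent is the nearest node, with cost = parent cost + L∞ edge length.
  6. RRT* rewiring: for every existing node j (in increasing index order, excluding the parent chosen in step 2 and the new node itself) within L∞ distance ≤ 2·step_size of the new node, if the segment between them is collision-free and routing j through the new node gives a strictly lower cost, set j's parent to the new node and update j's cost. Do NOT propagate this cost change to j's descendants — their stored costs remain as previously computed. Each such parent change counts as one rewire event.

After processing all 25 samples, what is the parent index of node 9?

1. q=(8,2) nearest=0 d=6 new=(5,2) → add node 1 parent=0 cost=3
2. q=(4,0) nearest=0 d=2 new=(4,0) → add node 2 parent=0 cost=2
3. q=(3,4) nearest=1 d=2 new=(3,4) → blocked by [1,3]×[4,7], reject
4. q=(1,15) nearest=1 d=13 new=(2,5) → blocked by [1,3]×[4,7], reject
5. q=(0,3) nearest=0 d=2 new=(0,3) → add node 3 parent=0 cost=2
6. q=(2,10) nearest=3 d=7 new=(2,6) → blocked by [1,3]×[4,7], reject
7. q=(3,4) nearest=1 d=2 new=(3,4) → blocked by [1,3]×[4,7], reject
8. q=(1,7) nearest=3 d=4 new=(1,6) → blocked by [1,3]×[4,7], reject
9. q=(8,6) nearest=1 d=4 new=(8,5) → add node 4 parent=1 cost=6
10. q=(11,15) nearest=4 d=10 new=(11,8) → add node 5 parent=4 cost=9
11. q=(0,11) nearest=3 d=8 new=(0,6) → add node 6 parent=3 cost=5
12. q=(10,12) nearest=5 d=4 new=(10,11) → add node 7 parent=5 cost=12
13. q=(5,8) nearest=4 d=3 new=(5,8) → add node 8 parent=4 cost=9
14. q=(6,15) nearest=7 d=4 new=(7,14) → add node 9 parent=7 cost=15
15. q=(8,13) nearest=9 d=1 new=(8,13) → add node 10 parent=9 cost=16
16. q=(9,15) nearest=9 d=2 new=(9,15) → add node 11 parent=9 cost=17
17. q=(1,4) nearest=3 d=1 new=(1,4) → blocked by [1,3]×[4,7], reject
18. q=(5,12) nearest=9 d=2 new=(5,12) → add node 12 parent=9 cost=17
19. q=(0,9) nearest=6 d=3 new=(0,9) → add node 13 parent=6 cost=8; rewire 12→13 (13<17)
20. q=(4,2) nearest=1 d=1 new=(4,2) → add node 14 parent=1 cost=4
21. q=(10,2) nearest=4 d=3 new=(10,2) → add node 15 parent=4 cost=9
22. q=(4,3) nearest=1 d=1 new=(4,3) → add node 16 parent=1 cost=4
23. q=(0,11) nearest=13 d=2 new=(0,11) → add node 17 parent=13 cost=10
24. q=(5,6) nearest=8 d=2 new=(5,6) → add node 18 parent=8 cost=11
25. q=(11,5) nearest=4 d=3 new=(11,5) → add node 19 parent=4 cost=9

Parent of node 9: 7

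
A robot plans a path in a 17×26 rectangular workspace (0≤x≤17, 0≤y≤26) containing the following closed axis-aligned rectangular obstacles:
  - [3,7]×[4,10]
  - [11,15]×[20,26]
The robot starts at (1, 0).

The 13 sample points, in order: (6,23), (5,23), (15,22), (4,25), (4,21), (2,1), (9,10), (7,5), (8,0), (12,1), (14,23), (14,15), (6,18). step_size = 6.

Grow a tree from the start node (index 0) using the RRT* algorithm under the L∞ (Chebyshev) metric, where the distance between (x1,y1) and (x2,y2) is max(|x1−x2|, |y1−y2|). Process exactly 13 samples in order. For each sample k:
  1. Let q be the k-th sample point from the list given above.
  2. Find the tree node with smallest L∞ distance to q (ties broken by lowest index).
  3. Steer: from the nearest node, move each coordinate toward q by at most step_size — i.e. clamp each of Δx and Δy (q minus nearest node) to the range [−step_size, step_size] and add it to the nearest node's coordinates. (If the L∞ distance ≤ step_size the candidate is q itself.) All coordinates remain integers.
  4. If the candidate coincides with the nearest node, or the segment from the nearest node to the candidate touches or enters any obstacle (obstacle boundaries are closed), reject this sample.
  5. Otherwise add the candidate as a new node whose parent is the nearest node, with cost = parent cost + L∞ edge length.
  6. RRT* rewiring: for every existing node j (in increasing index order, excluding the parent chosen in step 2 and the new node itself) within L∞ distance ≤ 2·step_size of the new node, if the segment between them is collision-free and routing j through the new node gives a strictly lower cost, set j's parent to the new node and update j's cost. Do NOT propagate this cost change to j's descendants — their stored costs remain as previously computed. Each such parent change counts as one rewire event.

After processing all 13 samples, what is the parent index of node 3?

1. q=(6,23) nearest=0 d=23 new=(6,6) → blocked by [3,7]×[4,10], reject
2. q=(5,23) nearest=0 d=23 new=(5,6) → blocked by [3,7]×[4,10], reject
3. q=(15,22) nearest=0 d=22 new=(7,6) → blocked by [3,7]×[4,10], reject
4. q=(4,25) nearest=0 d=25 new=(4,6) → blocked by [3,7]×[4,10], reject
5. q=(4,21) nearest=0 d=21 new=(4,6) → blocked by [3,7]×[4,10], reject
6. q=(2,1) nearest=0 d=1 new=(2,1) → add node 1 parent=0 cost=1
7. q=(9,10) nearest=1 d=9 new=(8,7) → blocked by [3,7]×[4,10], reject
8. q=(7,5) nearest=1 d=5 new=(7,5) → blocked by [3,7]×[4,10], reject
9. q=(8,0) nearest=1 d=6 new=(8,0) → add node 2 parent=1 cost=7
10. q=(12,1) nearest=2 d=4 new=(12,1) → add node 3 parent=2 cost=11
11. q=(14,23) nearest=1 d=22 new=(8,7) → blocked by [3,7]×[4,10], reject
12. q=(14,15) nearest=1 d=14 new=(8,7) → blocked by [3,7]×[4,10], reject
13. q=(6,18) nearest=1 d=17 new=(6,7) → blocked by [3,7]×[4,10], reject

Parent of node 3: 2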